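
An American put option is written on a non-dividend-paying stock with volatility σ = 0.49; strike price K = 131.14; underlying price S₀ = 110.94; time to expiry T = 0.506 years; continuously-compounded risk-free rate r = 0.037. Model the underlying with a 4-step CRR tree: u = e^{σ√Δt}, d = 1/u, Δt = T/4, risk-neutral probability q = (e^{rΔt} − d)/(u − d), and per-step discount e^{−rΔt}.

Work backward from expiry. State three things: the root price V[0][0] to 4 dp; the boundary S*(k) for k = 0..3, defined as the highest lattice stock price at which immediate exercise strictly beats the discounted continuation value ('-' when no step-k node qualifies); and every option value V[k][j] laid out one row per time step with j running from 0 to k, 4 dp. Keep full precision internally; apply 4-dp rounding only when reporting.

price = 28.2813
boundary = - - 78.2911 93.1967
tree:
28.2813
39.5777 15.8216
52.8489 25.0035 5.6227
65.3704 37.9433 10.6574 0.0000
75.8894 52.8489 20.2000 0.0000 0.0000

params: Δt=0.12650 u=1.19039 d=0.84006 q=0.46993 e^(-rΔt)=0.99533
t_4 payoffs: 75.8894 52.8489 20.2000 0.0000 0.0000
t_3: node(3,0) S=65.7696 payoff=65.3704 vs cont=64.7581 → 65.3704 [stop]  node(3,1) S=93.1967 payoff=37.9433 vs cont=37.3310 → 37.9433 [stop]  node(3,2) S=132.0614 payoff=0.0000 vs cont=10.6574 → 10.6574 [wait]  node(3,3) S=187.1335 payoff=0.0000 vs cont=0.0000 → 0.0000 [wait]  ⇒ S*(3)=93.1967
t_2: node(2,0) S=78.2911 payoff=52.8489 vs cont=52.2365 → 52.8489 [stop]  node(2,1) S=110.9400 payoff=20.2000 vs cont=25.0035 → 25.0035 [wait]  node(2,2) S=157.2040 payoff=0.0000 vs cont=5.6227 → 5.6227 [wait]  ⇒ S*(2)=78.2911
t_1: node(1,0) S=93.1967 payoff=37.9433 vs cont=39.5777 → 39.5777 [wait]  node(1,1) S=132.0614 payoff=0.0000 vs cont=15.8216 → 15.8216 [wait]  ⇒ S*(1)=-
t_0: node(0,0) S=110.9400 payoff=20.2000 vs cont=28.2813 → 28.2813 [wait]  ⇒ S*(0)=-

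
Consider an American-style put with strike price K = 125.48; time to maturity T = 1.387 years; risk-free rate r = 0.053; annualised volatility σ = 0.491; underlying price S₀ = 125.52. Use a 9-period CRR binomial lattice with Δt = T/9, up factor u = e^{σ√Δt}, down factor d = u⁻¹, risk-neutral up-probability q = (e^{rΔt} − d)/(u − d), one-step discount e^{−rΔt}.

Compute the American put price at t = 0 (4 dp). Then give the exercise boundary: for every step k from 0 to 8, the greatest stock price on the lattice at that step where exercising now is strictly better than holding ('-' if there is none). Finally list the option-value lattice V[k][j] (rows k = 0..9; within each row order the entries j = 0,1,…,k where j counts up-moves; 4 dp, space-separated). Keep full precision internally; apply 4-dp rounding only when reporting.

price = 25.0158
boundary = - - - - 58.0589 70.4012 58.0589 70.4012 85.3672
tree:
25.0158
33.5291 15.9681
43.6914 22.7926 8.6446
55.1916 31.6410 13.3331 3.5729
67.4211 42.5284 20.0642 6.0677 0.8563
77.5996 55.0788 29.2883 10.1392 1.6385 0.0000
85.9937 67.4211 41.1497 16.5860 3.1352 0.0000 0.0000
92.9162 77.5996 55.0788 26.3501 5.9992 0.0000 0.0000 0.0000
98.6250 85.9937 67.4211 40.1128 11.4793 0.0000 0.0000 0.0000 0.0000
103.3331 92.9162 77.5996 55.0788 21.9653 0.0000 0.0000 0.0000 0.0000 0.0000

Δt=0.15411, u=1.21258, d=0.82469, q=0.47310, disc=e^(-rΔt)=0.99187
k=9 terminal: V=max(K-S,0) → 103.3331 92.9162 77.5996 55.0788 21.9653 0.0000 0.0000 0.0000 0.0000 0.0000
k=8: j=0 S=26.8550 intr=98.6250 cont=97.6043 V=98.6250[EX]; j=1 S=39.4863 intr=85.9937 cont=84.9729 V=85.9937[EX]; j=2 S=58.0589 intr=67.4211 cont=66.4004 V=67.4211[EX]; j=3 S=85.3672 intr=40.1128 cont=39.0921 V=40.1128[EX]; j=4 S=125.5200 intr=0.0000 cont=11.4793 V=11.4793[hold]; j=5 S=184.5589 intr=0.0000 cont=0.0000 V=0.0000[hold]; j=6 S=271.3671 intr=0.0000 cont=0.0000 V=0.0000[hold]; j=7 S=399.0058 intr=0.0000 cont=0.0000 V=0.0000[hold]; j=8 S=586.6800 intr=0.0000 cont=0.0000 V=0.0000[hold]  S*(8)=85.3672
k=7: j=0 S=32.5638 intr=92.9162 cont=91.8954 V=92.9162[EX]; j=1 S=47.8804 intr=77.5996 cont=76.5789 V=77.5996[EX]; j=2 S=70.4012 intr=55.0788 cont=54.0581 V=55.0788[EX]; j=3 S=103.5147 intr=21.9653 cont=26.3501 V=26.3501[hold]; j=4 S=152.2033 intr=0.0000 cont=5.9992 V=5.9992[hold]; j=5 S=223.7928 intr=0.0000 cont=0.0000 V=0.0000[hold]; j=6 S=329.0548 intr=0.0000 cont=0.0000 V=0.0000[hold]; j=7 S=483.8272 intr=0.0000 cont=0.0000 V=0.0000[hold]  S*(7)=70.4012
k=6: j=0 S=39.4863 intr=85.9937 cont=84.9729 V=85.9937[EX]; j=1 S=58.0589 intr=67.4211 cont=66.4004 V=67.4211[EX]; j=2 S=85.3672 intr=40.1128 cont=41.1497 V=41.1497[hold]; j=3 S=125.5200 intr=0.0000 cont=16.5860 V=16.5860[hold]; j=4 S=184.5589 intr=0.0000 cont=3.1352 V=3.1352[hold]; j=5 S=271.3671 intr=0.0000 cont=0.0000 V=0.0000[hold]; j=6 S=399.0058 intr=0.0000 cont=0.0000 V=0.0000[hold]  S*(6)=58.0589
k=5: j=0 S=47.8804 intr=77.5996 cont=76.5789 V=77.5996[EX]; j=1 S=70.4012 intr=55.0788 cont=54.5447 V=55.0788[EX]; j=2 S=103.5147 intr=21.9653 cont=29.2883 V=29.2883[hold]; j=3 S=152.2033 intr=0.0000 cont=10.1392 V=10.1392[hold]; j=4 S=223.7928 intr=0.0000 cont=1.6385 V=1.6385[hold]; j=5 S=329.0548 intr=0.0000 cont=0.0000 V=0.0000[hold]  S*(5)=70.4012
k=4: j=0 S=58.0589 intr=67.4211 cont=66.4004 V=67.4211[EX]; j=1 S=85.3672 intr=40.1128 cont=42.5284 V=42.5284[hold]; j=2 S=125.5200 intr=0.0000 cont=20.0642 V=20.0642[hold]; j=3 S=184.5589 intr=0.0000 cont=6.0677 V=6.0677[hold]; j=4 S=271.3671 intr=0.0000 cont=0.8563 V=0.8563[hold]  S*(4)=58.0589
k=3: j=0 S=70.4012 intr=55.0788 cont=55.1916 V=55.1916[hold]; j=1 S=103.5147 intr=21.9653 cont=31.6410 V=31.6410[hold]; j=2 S=152.2033 intr=0.0000 cont=13.3331 V=13.3331[hold]; j=3 S=223.7928 intr=0.0000 cont=3.5729 V=3.5729[hold]  S*(3)=-
k=2: j=0 S=85.3672 intr=40.1128 cont=43.6914 V=43.6914[hold]; j=1 S=125.5200 intr=0.0000 cont=22.7926 V=22.7926[hold]; j=2 S=184.5589 intr=0.0000 cont=8.6446 V=8.6446[hold]  S*(2)=-
k=1: j=0 S=103.5147 intr=21.9653 cont=33.5291 V=33.5291[hold]; j=1 S=152.2033 intr=0.0000 cont=15.9681 V=15.9681[hold]  S*(1)=-
k=0: j=0 S=125.5200 intr=0.0000 cont=25.0158 V=25.0158[hold]  S*(0)=-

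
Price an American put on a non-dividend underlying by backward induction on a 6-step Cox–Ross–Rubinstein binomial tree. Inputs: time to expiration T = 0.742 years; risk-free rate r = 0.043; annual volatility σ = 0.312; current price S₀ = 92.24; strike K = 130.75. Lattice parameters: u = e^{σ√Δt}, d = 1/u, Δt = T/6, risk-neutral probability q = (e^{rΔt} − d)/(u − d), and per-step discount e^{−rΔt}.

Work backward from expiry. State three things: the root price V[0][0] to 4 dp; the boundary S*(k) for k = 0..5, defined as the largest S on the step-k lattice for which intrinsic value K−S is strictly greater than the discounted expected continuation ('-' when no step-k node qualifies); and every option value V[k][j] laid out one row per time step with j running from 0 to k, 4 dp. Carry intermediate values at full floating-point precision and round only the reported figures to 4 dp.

Δt=0.12367  u=1.11596  d=0.89609  q=0.49685  discount=0.99470
step 6 (expiry): payoffs max(K−S,0) = 82.9951 71.2772 56.6840 38.5100 15.8765 0.0000 0.0000
step 5: (k=5,j=0): S=53.2927, (K−S)⁺=77.4573, hold=76.7638 ⇒ V=77.4573 exercise | (k=5,j=1): S=66.3695, (K−S)⁺=64.3805, hold=63.6871 ⇒ V=64.3805 exercise | (k=5,j=2): S=82.6550, (K−S)⁺=48.0950, hold=47.4016 ⇒ V=48.0950 exercise | (k=5,j=3): S=102.9365, (K−S)⁺=27.8135, hold=27.1200 ⇒ V=27.8135 exercise | (k=5,j=4): S=128.1947, (K−S)⁺=2.5553, hold=7.9460 ⇒ V=7.9460 continue | (k=5,j=5): S=159.6506, (K−S)⁺=0.0000, hold=0.0000 ⇒ V=0.0000 continue  boundary S*=102.9365
step 4: (k=4,j=0): S=59.4728, (K−S)⁺=71.2772, hold=70.5838 ⇒ V=71.2772 exercise | (k=4,j=1): S=74.0660, (K−S)⁺=56.6840, hold=55.9906 ⇒ V=56.6840 exercise | (k=4,j=2): S=92.2400, (K−S)⁺=38.5100, hold=37.8166 ⇒ V=38.5100 exercise | (k=4,j=3): S=114.8735, (K−S)⁺=15.8765, hold=17.8472 ⇒ V=17.8472 continue | (k=4,j=4): S=143.0607, (K−S)⁺=0.0000, hold=3.9768 ⇒ V=3.9768 continue  boundary S*=92.2400
step 3: (k=3,j=0): S=66.3695, (K−S)⁺=64.3805, hold=63.6871 ⇒ V=64.3805 exercise | (k=3,j=1): S=82.6550, (K−S)⁺=48.0950, hold=47.4016 ⇒ V=48.0950 exercise | (k=3,j=2): S=102.9365, (K−S)⁺=27.8135, hold=28.0940 ⇒ V=28.0940 continue | (k=3,j=3): S=128.1947, (K−S)⁺=2.5553, hold=10.8976 ⇒ V=10.8976 continue  boundary S*=82.6550
step 2: (k=2,j=0): S=74.0660, (K−S)⁺=56.6840, hold=55.9906 ⇒ V=56.6840 exercise | (k=2,j=1): S=92.2400, (K−S)⁺=38.5100, hold=37.9552 ⇒ V=38.5100 exercise | (k=2,j=2): S=114.8735, (K−S)⁺=15.8765, hold=19.4463 ⇒ V=19.4463 continue  boundary S*=92.2400
step 1: (k=1,j=0): S=82.6550, (K−S)⁺=48.0950, hold=47.4016 ⇒ V=48.0950 exercise | (k=1,j=1): S=102.9365, (K−S)⁺=27.8135, hold=28.8843 ⇒ V=28.8843 continue  boundary S*=82.6550
step 0: (k=0,j=0): S=92.2400, (K−S)⁺=38.5100, hold=38.3458 ⇒ V=38.5100 exercise  boundary S*=92.2400

price = 38.5100
boundary = 92.2400 82.6550 92.2400 82.6550 92.2400 102.9365
tree:
38.5100
48.0950 28.8843
56.6840 38.5100 19.4463
64.3805 48.0950 28.0940 10.8976
71.2772 56.6840 38.5100 17.8472 3.9768
77.4573 64.3805 48.0950 27.8135 7.9460 0.0000
82.9951 71.2772 56.6840 38.5100 15.8765 0.0000 0.0000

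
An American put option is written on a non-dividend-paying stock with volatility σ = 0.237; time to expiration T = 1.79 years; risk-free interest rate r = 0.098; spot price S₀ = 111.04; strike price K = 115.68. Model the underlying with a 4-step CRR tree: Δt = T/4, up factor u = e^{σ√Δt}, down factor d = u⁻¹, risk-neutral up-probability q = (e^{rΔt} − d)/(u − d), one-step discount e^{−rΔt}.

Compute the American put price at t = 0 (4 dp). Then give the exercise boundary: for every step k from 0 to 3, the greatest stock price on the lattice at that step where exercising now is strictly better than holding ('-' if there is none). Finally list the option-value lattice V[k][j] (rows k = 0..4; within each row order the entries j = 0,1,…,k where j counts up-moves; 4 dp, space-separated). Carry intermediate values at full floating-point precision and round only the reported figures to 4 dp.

Δt=0.44750, u=1.17180, d=0.85339, q=0.60124, disc=e^(-rΔt)=0.95709
k=4 terminal: V=max(K-S,0) → 56.7870 34.8130 4.6400 0.0000 0.0000
k=3: j=0 S=69.0109 intr=46.6691 cont=41.7056 V=46.6691[EX]; j=1 S=94.7601 intr=20.9199 cont=15.9564 V=20.9199[EX]; j=2 S=130.1168 intr=0.0000 cont=1.7709 V=1.7709[hold]; j=3 S=178.6658 intr=0.0000 cont=0.0000 V=0.0000[hold]  S*(3)=94.7601
k=2: j=0 S=80.8670 intr=34.8130 cont=29.8495 V=34.8130[EX]; j=1 S=111.0400 intr=4.6400 cont=9.0031 V=9.0031[hold]; j=2 S=152.4711 intr=0.0000 cont=0.6758 V=0.6758[hold]  S*(2)=80.8670
k=1: j=0 S=94.7601 intr=20.9199 cont=18.4671 V=20.9199[EX]; j=1 S=130.1168 intr=0.0000 cont=3.8249 V=3.8249[hold]  S*(1)=94.7601
k=0: j=0 S=111.0400 intr=4.6400 cont=10.1851 V=10.1851[hold]  S*(0)=-

price = 10.1851
boundary = - 94.7601 80.8670 94.7601
tree:
10.1851
20.9199 3.8249
34.8130 9.0031 0.6758
46.6691 20.9199 1.7709 0.0000
56.7870 34.8130 4.6400 0.0000 0.0000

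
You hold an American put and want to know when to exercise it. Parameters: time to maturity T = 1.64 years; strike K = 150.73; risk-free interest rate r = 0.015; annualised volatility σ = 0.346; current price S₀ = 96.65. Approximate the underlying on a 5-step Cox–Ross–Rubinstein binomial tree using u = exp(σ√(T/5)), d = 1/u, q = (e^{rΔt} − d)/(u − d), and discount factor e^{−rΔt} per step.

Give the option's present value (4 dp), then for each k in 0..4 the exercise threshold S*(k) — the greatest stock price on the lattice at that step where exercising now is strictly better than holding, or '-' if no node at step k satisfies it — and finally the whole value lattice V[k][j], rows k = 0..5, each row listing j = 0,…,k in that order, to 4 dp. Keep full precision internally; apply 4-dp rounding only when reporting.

price = 56.8959
boundary = - 79.2762 65.0255 79.2762 96.6500
tree:
56.8959
71.4538 40.6163
85.7045 55.2292 24.0995
97.3935 71.4538 36.9987 9.3945
106.9813 85.7045 54.0800 17.5803 0.0000
114.8456 97.3935 71.4538 32.8986 0.0000 0.0000

params: Δt=0.32800 u=1.21916 d=0.82024 q=0.46299 e^(-rΔt)=0.99509
t_5 payoffs: 114.8456 97.3935 71.4538 32.8986 0.0000 0.0000
t_4: node(4,0) S=43.7487 payoff=106.9813 vs cont=106.2415 → 106.9813 [stop]  node(4,1) S=65.0255 payoff=85.7045 vs cont=84.9648 → 85.7045 [stop]  node(4,2) S=96.6500 payoff=54.0800 vs cont=53.3402 → 54.0800 [stop]  node(4,3) S=143.6548 payoff=7.0752 vs cont=17.5803 → 17.5803 [wait]  node(4,4) S=213.5201 payoff=0.0000 vs cont=0.0000 → 0.0000 [wait]  ⇒ S*(4)=96.6500
t_3: node(3,0) S=53.3365 payoff=97.3935 vs cont=96.6538 → 97.3935 [stop]  node(3,1) S=79.2762 payoff=71.4538 vs cont=70.7141 → 71.4538 [stop]  node(3,2) S=117.8314 payoff=32.8986 vs cont=36.9987 → 36.9987 [wait]  node(3,3) S=175.1376 payoff=0.0000 vs cont=9.3945 → 9.3945 [wait]  ⇒ S*(3)=79.2762
t_2: node(2,0) S=65.0255 payoff=85.7045 vs cont=84.9648 → 85.7045 [stop]  node(2,1) S=96.6500 payoff=54.0800 vs cont=55.2292 → 55.2292 [wait]  node(2,2) S=143.6548 payoff=7.0752 vs cont=24.0995 → 24.0995 [wait]  ⇒ S*(2)=65.0255
t_1: node(1,0) S=79.2762 payoff=71.4538 vs cont=71.2435 → 71.4538 [stop]  node(1,1) S=117.8314 payoff=32.8986 vs cont=40.6163 → 40.6163 [wait]  ⇒ S*(1)=79.2762
t_0: node(0,0) S=96.6500 payoff=54.0800 vs cont=56.8959 → 56.8959 [wait]  ⇒ S*(0)=-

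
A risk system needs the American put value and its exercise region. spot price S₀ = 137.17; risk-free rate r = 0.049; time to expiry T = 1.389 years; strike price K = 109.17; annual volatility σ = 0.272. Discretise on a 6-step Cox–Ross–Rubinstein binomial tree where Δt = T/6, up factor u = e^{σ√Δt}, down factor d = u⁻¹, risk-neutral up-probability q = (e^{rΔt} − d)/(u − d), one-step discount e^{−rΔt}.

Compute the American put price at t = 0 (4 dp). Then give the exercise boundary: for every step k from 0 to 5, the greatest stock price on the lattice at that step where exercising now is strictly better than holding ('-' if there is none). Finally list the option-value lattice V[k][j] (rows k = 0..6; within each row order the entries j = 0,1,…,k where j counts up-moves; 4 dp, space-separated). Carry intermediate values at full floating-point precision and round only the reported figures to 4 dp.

Δt=0.23150, u=1.13982, d=0.87733, q=0.51079, disc=e^(-rΔt)=0.98872
k=6 terminal: V=max(K-S,0) → 46.6183 27.9033 3.5890 0.0000 0.0000 0.0000 0.0000
k=5: j=0 S=71.2977 intr=37.8723 cont=36.6409 V=37.8723[EX]; j=1 S=92.6295 intr=16.5405 cont=15.3092 V=16.5405[EX]; j=2 S=120.3434 intr=0.0000 cont=1.7360 V=1.7360[hold]; j=3 S=156.3493 intr=0.0000 cont=0.0000 V=0.0000[hold]; j=4 S=203.1277 intr=0.0000 cont=0.0000 V=0.0000[hold]; j=5 S=263.9019 intr=0.0000 cont=0.0000 V=0.0000[hold]  S*(5)=92.6295
k=4: j=0 S=81.2667 intr=27.9033 cont=26.6720 V=27.9033[EX]; j=1 S=105.5810 intr=3.5890 cont=8.8772 V=8.8772[hold]; j=2 S=137.1700 intr=0.0000 cont=0.8397 V=0.8397[hold]; j=3 S=178.2102 intr=0.0000 cont=0.0000 V=0.0000[hold]; j=4 S=231.5292 intr=0.0000 cont=0.0000 V=0.0000[hold]  S*(4)=81.2667
k=3: j=0 S=92.6295 intr=16.5405 cont=17.9799 V=17.9799[hold]; j=1 S=120.3434 intr=0.0000 cont=4.7179 V=4.7179[hold]; j=2 S=156.3493 intr=0.0000 cont=0.4061 V=0.4061[hold]; j=3 S=203.1277 intr=0.0000 cont=0.0000 V=0.0000[hold]  S*(3)=-
k=2: j=0 S=105.5810 intr=3.5890 cont=11.0794 V=11.0794[hold]; j=1 S=137.1700 intr=0.0000 cont=2.4871 V=2.4871[hold]; j=2 S=178.2102 intr=0.0000 cont=0.1964 V=0.1964[hold]  S*(2)=-
k=1: j=0 S=120.3434 intr=0.0000 cont=6.6151 V=6.6151[hold]; j=1 S=156.3493 intr=0.0000 cont=1.3022 V=1.3022[hold]  S*(1)=-
k=0: j=0 S=137.1700 intr=0.0000 cont=3.8573 V=3.8573[hold]  S*(0)=-

price = 3.8573
boundary = - - - - 81.2667 92.6295
tree:
3.8573
6.6151 1.3022
11.0794 2.4871 0.1964
17.9799 4.7179 0.4061 0.0000
27.9033 8.8772 0.8397 0.0000 0.0000
37.8723 16.5405 1.7360 0.0000 0.0000 0.0000
46.6183 27.9033 3.5890 0.0000 0.0000 0.0000 0.0000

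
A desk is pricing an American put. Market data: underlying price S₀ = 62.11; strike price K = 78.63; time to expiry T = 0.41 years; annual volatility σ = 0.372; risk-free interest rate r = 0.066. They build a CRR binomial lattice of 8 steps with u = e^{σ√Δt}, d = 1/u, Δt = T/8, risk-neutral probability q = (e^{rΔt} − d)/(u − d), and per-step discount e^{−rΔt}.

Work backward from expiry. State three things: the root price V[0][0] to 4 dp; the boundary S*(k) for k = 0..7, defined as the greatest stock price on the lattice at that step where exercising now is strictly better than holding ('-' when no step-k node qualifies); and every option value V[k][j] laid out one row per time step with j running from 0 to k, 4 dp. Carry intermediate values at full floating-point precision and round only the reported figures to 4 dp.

price = 17.0428
boundary = - 57.0936 52.4823 57.0936 52.4823 57.0936 62.1100 67.5672
tree:
17.0428
21.5364 12.6478
26.1477 16.7899 8.5758
30.3865 21.5364 12.1394 5.0568
34.2829 26.1477 16.5355 7.8089 2.3285
37.8647 30.3865 21.5364 11.6279 4.0285 0.6379
41.1572 34.2829 26.1477 16.5200 6.7961 1.2777 0.0000
44.1837 37.8647 30.3865 21.5364 11.0628 2.5593 0.0000 0.0000
46.9658 41.1572 34.2829 26.1477 16.5200 5.1262 0.0000 0.0000 0.0000

params: Δt=0.05125 u=1.08786 d=0.91923 q=0.49905 e^(-rΔt)=0.99662
t_8 payoffs: 46.9658 41.1572 34.2829 26.1477 16.5200 5.1262 0.0000 0.0000 0.0000
t_7: node(7,0) S=34.4463 payoff=44.1837 vs cont=43.9182 → 44.1837 [stop]  node(7,1) S=40.7653 payoff=37.8647 vs cont=37.5992 → 37.8647 [stop]  node(7,2) S=48.2435 payoff=30.3865 vs cont=30.1210 → 30.3865 [stop]  node(7,3) S=57.0936 payoff=21.5364 vs cont=21.2709 → 21.5364 [stop]  node(7,4) S=67.5672 payoff=11.0628 vs cont=10.7973 → 11.0628 [stop]  node(7,5) S=79.9621 payoff=0.0000 vs cont=2.5593 → 2.5593 [wait]  node(7,6) S=94.6307 payoff=0.0000 vs cont=0.0000 → 0.0000 [wait]  node(7,7) S=111.9903 payoff=0.0000 vs cont=0.0000 → 0.0000 [wait]  ⇒ S*(7)=67.5672
t_6: node(6,0) S=37.4728 payoff=41.1572 vs cont=40.8916 → 41.1572 [stop]  node(6,1) S=44.3471 payoff=34.2829 vs cont=34.0174 → 34.2829 [stop]  node(6,2) S=52.4823 payoff=26.1477 vs cont=25.8821 → 26.1477 [stop]  node(6,3) S=62.1100 payoff=16.5200 vs cont=16.2545 → 16.5200 [stop]  node(6,4) S=73.5038 payoff=5.1262 vs cont=6.7961 → 6.7961 [wait]  node(6,5) S=86.9878 payoff=0.0000 vs cont=1.2777 → 1.2777 [wait]  node(6,6) S=102.9453 payoff=0.0000 vs cont=0.0000 → 0.0000 [wait]  ⇒ S*(6)=62.1100
t_5: node(5,0) S=40.7653 payoff=37.8647 vs cont=37.5992 → 37.8647 [stop]  node(5,1) S=48.2435 payoff=30.3865 vs cont=30.1210 → 30.3865 [stop]  node(5,2) S=57.0936 payoff=21.5364 vs cont=21.2709 → 21.5364 [stop]  node(5,3) S=67.5672 payoff=11.0628 vs cont=11.6279 → 11.6279 [wait]  node(5,4) S=79.9621 payoff=0.0000 vs cont=4.0285 → 4.0285 [wait]  node(5,5) S=94.6307 payoff=0.0000 vs cont=0.6379 → 0.6379 [wait]  ⇒ S*(5)=57.0936
t_4: node(4,0) S=44.3471 payoff=34.2829 vs cont=34.0174 → 34.2829 [stop]  node(4,1) S=52.4823 payoff=26.1477 vs cont=25.8821 → 26.1477 [stop]  node(4,2) S=62.1100 payoff=16.5200 vs cont=16.5355 → 16.5355 [wait]  node(4,3) S=73.5038 payoff=5.1262 vs cont=7.8089 → 7.8089 [wait]  node(4,4) S=86.9878 payoff=0.0000 vs cont=2.3285 → 2.3285 [wait]  ⇒ S*(4)=52.4823
t_3: node(3,0) S=48.2435 payoff=30.3865 vs cont=30.1210 → 30.3865 [stop]  node(3,1) S=57.0936 payoff=21.5364 vs cont=21.2786 → 21.5364 [stop]  node(3,2) S=67.5672 payoff=11.0628 vs cont=12.1394 → 12.1394 [wait]  node(3,3) S=79.9621 payoff=0.0000 vs cont=5.0568 → 5.0568 [wait]  ⇒ S*(3)=57.0936
t_2: node(2,0) S=52.4823 payoff=26.1477 vs cont=25.8821 → 26.1477 [stop]  node(2,1) S=62.1100 payoff=16.5200 vs cont=16.7899 → 16.7899 [wait]  node(2,2) S=73.5038 payoff=5.1262 vs cont=8.5758 → 8.5758 [wait]  ⇒ S*(2)=52.4823
t_1: node(1,0) S=57.0936 payoff=21.5364 vs cont=21.4051 → 21.5364 [stop]  node(1,1) S=67.5672 payoff=11.0628 vs cont=12.6478 → 12.6478 [wait]  ⇒ S*(1)=57.0936
t_0: node(0,0) S=62.1100 payoff=16.5200 vs cont=17.0428 → 17.0428 [wait]  ⇒ S*(0)=-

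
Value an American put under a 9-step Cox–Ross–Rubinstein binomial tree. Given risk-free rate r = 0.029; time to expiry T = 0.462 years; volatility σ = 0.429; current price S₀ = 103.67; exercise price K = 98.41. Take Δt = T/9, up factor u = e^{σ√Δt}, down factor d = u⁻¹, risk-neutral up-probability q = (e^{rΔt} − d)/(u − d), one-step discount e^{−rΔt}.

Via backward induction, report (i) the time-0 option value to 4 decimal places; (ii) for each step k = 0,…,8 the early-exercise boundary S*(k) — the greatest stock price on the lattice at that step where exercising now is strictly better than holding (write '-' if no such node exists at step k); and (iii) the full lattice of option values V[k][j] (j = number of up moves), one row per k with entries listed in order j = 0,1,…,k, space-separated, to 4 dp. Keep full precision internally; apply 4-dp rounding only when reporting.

price = 8.9009
boundary = - - - - - 63.7662 70.2753 77.4489 85.3548
tree:
8.9009
12.4207 5.1664
16.8703 7.7033 2.4709
22.2206 11.2038 3.9856 0.8597
28.2740 15.8190 6.3056 1.5182 0.1586
34.6438 21.5532 9.7391 2.6553 0.3075 0.0000
40.5501 28.1347 14.5853 4.5896 0.5961 0.0000 0.0000
45.9093 34.6438 20.9611 7.8158 1.1555 0.0000 0.0000 0.0000
50.7721 40.5501 28.1347 13.0552 2.2400 0.0000 0.0000 0.0000 0.0000
55.1845 45.9093 34.6438 20.9611 4.3423 0.0000 0.0000 0.0000 0.0000 0.0000

Δt=0.05133, u=1.10208, d=0.90738, q=0.48337, disc=e^(-rΔt)=0.99851
k=9 terminal: V=max(K-S,0) → 55.1845 45.9093 34.6438 20.9611 4.3423 0.0000 0.0000 0.0000 0.0000 0.0000
k=8: j=0 S=47.6379 intr=50.7721 cont=50.6257 V=50.7721[EX]; j=1 S=57.8599 intr=40.5501 cont=40.4037 V=40.5501[EX]; j=2 S=70.2753 intr=28.1347 cont=27.9883 V=28.1347[EX]; j=3 S=85.3548 intr=13.0552 cont=12.9088 V=13.0552[EX]; j=4 S=103.6700 intr=0.0000 cont=2.2400 V=2.2400[hold]; j=5 S=125.9152 intr=0.0000 cont=0.0000 V=0.0000[hold]; j=6 S=152.9337 intr=0.0000 cont=0.0000 V=0.0000[hold]; j=7 S=185.7498 intr=0.0000 cont=0.0000 V=0.0000[hold]; j=8 S=225.6074 intr=0.0000 cont=0.0000 V=0.0000[hold]  S*(8)=85.3548
k=7: j=0 S=52.5007 intr=45.9093 cont=45.7629 V=45.9093[EX]; j=1 S=63.7662 intr=34.6438 cont=34.4974 V=34.6438[EX]; j=2 S=77.4489 intr=20.9611 cont=20.8147 V=20.9611[EX]; j=3 S=94.0677 intr=4.3423 cont=7.8158 V=7.8158[hold]; j=4 S=114.2525 intr=0.0000 cont=1.1555 V=1.1555[hold]; j=5 S=138.7684 intr=0.0000 cont=0.0000 V=0.0000[hold]; j=6 S=168.5449 intr=0.0000 cont=0.0000 V=0.0000[hold]; j=7 S=204.7108 intr=0.0000 cont=0.0000 V=0.0000[hold]  S*(7)=77.4489
k=6: j=0 S=57.8599 intr=40.5501 cont=40.4037 V=40.5501[EX]; j=1 S=70.2753 intr=28.1347 cont=27.9883 V=28.1347[EX]; j=2 S=85.3548 intr=13.0552 cont=14.5853 V=14.5853[hold]; j=3 S=103.6700 intr=0.0000 cont=4.5896 V=4.5896[hold]; j=4 S=125.9152 intr=0.0000 cont=0.5961 V=0.5961[hold]; j=5 S=152.9337 intr=0.0000 cont=0.0000 V=0.0000[hold]; j=6 S=185.7498 intr=0.0000 cont=0.0000 V=0.0000[hold]  S*(6)=70.2753
k=5: j=0 S=63.7662 intr=34.6438 cont=34.4974 V=34.6438[EX]; j=1 S=77.4489 intr=20.9611 cont=21.5532 V=21.5532[hold]; j=2 S=94.0677 intr=4.3423 cont=9.7391 V=9.7391[hold]; j=3 S=114.2525 intr=0.0000 cont=2.6553 V=2.6553[hold]; j=4 S=138.7684 intr=0.0000 cont=0.3075 V=0.3075[hold]; j=5 S=168.5449 intr=0.0000 cont=0.0000 V=0.0000[hold]  S*(5)=63.7662
k=4: j=0 S=70.2753 intr=28.1347 cont=28.2740 V=28.2740[hold]; j=1 S=85.3548 intr=13.0552 cont=15.8190 V=15.8190[hold]; j=2 S=103.6700 intr=0.0000 cont=6.3056 V=6.3056[hold]; j=3 S=125.9152 intr=0.0000 cont=1.5182 V=1.5182[hold]; j=4 S=152.9337 intr=0.0000 cont=0.1586 V=0.1586[hold]  S*(4)=-
k=3: j=0 S=77.4489 intr=20.9611 cont=22.2206 V=22.2206[hold]; j=1 S=94.0677 intr=4.3423 cont=11.2038 V=11.2038[hold]; j=2 S=114.2525 intr=0.0000 cont=3.9856 V=3.9856[hold]; j=3 S=138.7684 intr=0.0000 cont=0.8597 V=0.8597[hold]  S*(3)=-
k=2: j=0 S=85.3548 intr=13.0552 cont=16.8703 V=16.8703[hold]; j=1 S=103.6700 intr=0.0000 cont=7.7033 V=7.7033[hold]; j=2 S=125.9152 intr=0.0000 cont=2.4709 V=2.4709[hold]  S*(2)=-
k=1: j=0 S=94.0677 intr=4.3423 cont=12.4207 V=12.4207[hold]; j=1 S=114.2525 intr=0.0000 cont=5.1664 V=5.1664[hold]  S*(1)=-
k=0: j=0 S=103.6700 intr=0.0000 cont=8.9009 V=8.9009[hold]  S*(0)=-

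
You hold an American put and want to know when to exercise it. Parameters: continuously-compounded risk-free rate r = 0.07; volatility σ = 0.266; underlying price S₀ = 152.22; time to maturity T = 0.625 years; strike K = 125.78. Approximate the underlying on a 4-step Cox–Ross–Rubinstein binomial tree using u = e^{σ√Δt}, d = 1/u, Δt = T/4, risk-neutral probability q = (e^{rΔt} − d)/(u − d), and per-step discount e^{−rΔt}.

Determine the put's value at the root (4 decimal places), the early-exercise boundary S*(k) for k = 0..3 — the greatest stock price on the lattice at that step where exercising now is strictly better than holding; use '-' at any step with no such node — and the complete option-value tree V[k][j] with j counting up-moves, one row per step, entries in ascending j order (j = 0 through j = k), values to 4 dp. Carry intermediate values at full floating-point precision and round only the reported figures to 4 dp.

price = 1.9105
boundary = - - - 111.0399
tree:
1.9105
3.7966 0.2504
7.5042 0.5340 0.0000
14.7401 1.1389 0.0000 0.0000
25.8226 2.4288 0.0000 0.0000 0.0000

Δt=0.15625  u=1.11087  d=0.90019  q=0.52594  discount=0.98912
step 4 (expiry): payoffs max(K−S,0) = 25.8226 2.4288 0.0000 0.0000 0.0000
step 3: (k=3,j=0): S=111.0399, (K−S)⁺=14.7401, hold=13.3719 ⇒ V=14.7401 exercise | (k=3,j=1): S=137.0274, (K−S)⁺=0.0000, hold=1.1389 ⇒ V=1.1389 continue | (k=3,j=2): S=169.0970, (K−S)⁺=0.0000, hold=0.0000 ⇒ V=0.0000 continue | (k=3,j=3): S=208.6721, (K−S)⁺=0.0000, hold=0.0000 ⇒ V=0.0000 continue  boundary S*=111.0399
step 2: (k=2,j=0): S=123.3512, (K−S)⁺=2.4288, hold=7.5042 ⇒ V=7.5042 continue | (k=2,j=1): S=152.2200, (K−S)⁺=0.0000, hold=0.5340 ⇒ V=0.5340 continue | (k=2,j=2): S=187.8452, (K−S)⁺=0.0000, hold=0.0000 ⇒ V=0.0000 continue  boundary S*=-
step 1: (k=1,j=0): S=137.0274, (K−S)⁺=0.0000, hold=3.7966 ⇒ V=3.7966 continue | (k=1,j=1): S=169.0970, (K−S)⁺=0.0000, hold=0.2504 ⇒ V=0.2504 continue  boundary S*=-
step 0: (k=0,j=0): S=152.2200, (K−S)⁺=0.0000, hold=1.9105 ⇒ V=1.9105 continue  boundary S*=-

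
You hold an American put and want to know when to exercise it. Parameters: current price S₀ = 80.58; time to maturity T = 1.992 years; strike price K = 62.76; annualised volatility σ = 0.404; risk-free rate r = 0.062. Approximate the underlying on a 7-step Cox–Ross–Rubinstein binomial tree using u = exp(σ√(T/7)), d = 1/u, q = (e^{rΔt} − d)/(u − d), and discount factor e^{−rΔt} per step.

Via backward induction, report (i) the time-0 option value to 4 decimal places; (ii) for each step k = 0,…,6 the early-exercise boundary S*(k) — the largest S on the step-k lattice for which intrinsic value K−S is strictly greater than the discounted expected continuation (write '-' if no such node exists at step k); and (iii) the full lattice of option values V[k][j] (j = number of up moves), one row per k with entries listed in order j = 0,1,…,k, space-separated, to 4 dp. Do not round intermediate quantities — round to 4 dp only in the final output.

price = 5.9179
boundary = - - - - 34.0283 42.2121 52.3641
tree:
5.9179
9.2723 2.6048
14.0971 4.5349 0.6693
20.6290 7.7398 1.3288 0.0000
28.7317 12.8578 2.6379 0.0000 0.0000
35.3289 20.5479 5.2367 0.0000 0.0000 0.0000
40.6471 28.7317 10.3959 0.0000 0.0000 0.0000 0.0000
44.9342 35.3289 20.5479 0.0000 0.0000 0.0000 0.0000 0.0000

params: Δt=0.28457 u=1.24050 d=0.80613 q=0.48731 e^(-rΔt)=0.98251
t_7 payoffs: 44.9342 35.3289 20.5479 0.0000 0.0000 0.0000 0.0000 0.0000
t_6: node(6,0) S=22.1129 payoff=40.6471 vs cont=39.5495 → 40.6471 [stop]  node(6,1) S=34.0283 payoff=28.7317 vs cont=27.6341 → 28.7317 [stop]  node(6,2) S=52.3641 payoff=10.3959 vs cont=10.3505 → 10.3959 [stop]  node(6,3) S=80.5800 payoff=0.0000 vs cont=0.0000 → 0.0000 [wait]  node(6,4) S=123.9998 payoff=0.0000 vs cont=0.0000 → 0.0000 [wait]  node(6,5) S=190.8160 payoff=0.0000 vs cont=0.0000 → 0.0000 [wait]  node(6,6) S=293.6354 payoff=0.0000 vs cont=0.0000 → 0.0000 [wait]  ⇒ S*(6)=52.3641
t_5: node(5,0) S=27.4311 payoff=35.3289 vs cont=34.2313 → 35.3289 [stop]  node(5,1) S=42.2121 payoff=20.5479 vs cont=19.4503 → 20.5479 [stop]  node(5,2) S=64.9577 payoff=0.0000 vs cont=5.2367 → 5.2367 [wait]  node(5,3) S=99.9595 payoff=0.0000 vs cont=0.0000 → 0.0000 [wait]  node(5,4) S=153.8218 payoff=0.0000 vs cont=0.0000 → 0.0000 [wait]  node(5,5) S=236.7073 payoff=0.0000 vs cont=0.0000 → 0.0000 [wait]  ⇒ S*(5)=42.2121
t_4: node(4,0) S=34.0283 payoff=28.7317 vs cont=27.6341 → 28.7317 [stop]  node(4,1) S=52.3641 payoff=10.3959 vs cont=12.8578 → 12.8578 [wait]  node(4,2) S=80.5800 payoff=0.0000 vs cont=2.6379 → 2.6379 [wait]  node(4,3) S=123.9998 payoff=0.0000 vs cont=0.0000 → 0.0000 [wait]  node(4,4) S=190.8160 payoff=0.0000 vs cont=0.0000 → 0.0000 [wait]  ⇒ S*(4)=34.0283
t_3: node(3,0) S=42.2121 payoff=20.5479 vs cont=20.6290 → 20.6290 [wait]  node(3,1) S=64.9577 payoff=0.0000 vs cont=7.7398 → 7.7398 [wait]  node(3,2) S=99.9595 payoff=0.0000 vs cont=1.3288 → 1.3288 [wait]  node(3,3) S=153.8218 payoff=0.0000 vs cont=0.0000 → 0.0000 [wait]  ⇒ S*(3)=-
t_2: node(2,0) S=52.3641 payoff=10.3959 vs cont=14.0971 → 14.0971 [wait]  node(2,1) S=80.5800 payoff=0.0000 vs cont=4.5349 → 4.5349 [wait]  node(2,2) S=123.9998 payoff=0.0000 vs cont=0.6693 → 0.6693 [wait]  ⇒ S*(2)=-
t_1: node(1,0) S=64.9577 payoff=0.0000 vs cont=9.2723 → 9.2723 [wait]  node(1,1) S=99.9595 payoff=0.0000 vs cont=2.6048 → 2.6048 [wait]  ⇒ S*(1)=-
t_0: node(0,0) S=80.5800 payoff=0.0000 vs cont=5.9179 → 5.9179 [wait]  ⇒ S*(0)=-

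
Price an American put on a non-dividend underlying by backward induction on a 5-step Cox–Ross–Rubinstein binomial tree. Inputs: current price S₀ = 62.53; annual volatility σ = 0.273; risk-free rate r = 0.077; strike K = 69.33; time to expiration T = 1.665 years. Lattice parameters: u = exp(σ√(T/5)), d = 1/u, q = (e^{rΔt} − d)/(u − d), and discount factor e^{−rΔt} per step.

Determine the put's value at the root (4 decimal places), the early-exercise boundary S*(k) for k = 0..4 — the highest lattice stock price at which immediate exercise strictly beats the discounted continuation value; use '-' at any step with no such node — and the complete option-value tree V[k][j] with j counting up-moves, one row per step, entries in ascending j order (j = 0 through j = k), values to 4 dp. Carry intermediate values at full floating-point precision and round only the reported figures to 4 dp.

price = 9.5523
boundary = - 53.4159 45.6302 53.4159 45.6302
tree:
9.5523
15.9141 4.6506
23.6998 8.7639 1.4084
30.3506 15.9141 3.1604 0.0000
36.0321 23.6998 7.0919 0.0000 0.0000
40.8854 30.3506 15.9141 0.0000 0.0000 0.0000

Δt=0.33300  u=1.17063  d=0.85424  q=0.54279  discount=0.97468
step 5 (expiry): payoffs max(K−S,0) = 40.8854 30.3506 15.9141 0.0000 0.0000 0.0000
step 4: (k=4,j=0): S=33.2979, (K−S)⁺=36.0321, hold=34.2770 ⇒ V=36.0321 exercise | (k=4,j=1): S=45.6302, (K−S)⁺=23.6998, hold=21.9447 ⇒ V=23.6998 exercise | (k=4,j=2): S=62.5300, (K−S)⁺=6.8000, hold=7.0919 ⇒ V=7.0919 continue | (k=4,j=3): S=85.6888, (K−S)⁺=0.0000, hold=0.0000 ⇒ V=0.0000 continue | (k=4,j=4): S=117.4247, (K−S)⁺=0.0000, hold=0.0000 ⇒ V=0.0000 continue  boundary S*=45.6302
step 3: (k=3,j=0): S=38.9794, (K−S)⁺=30.3506, hold=28.5955 ⇒ V=30.3506 exercise | (k=3,j=1): S=53.4159, (K−S)⁺=15.9141, hold=14.3134 ⇒ V=15.9141 exercise | (k=3,j=2): S=73.1992, (K−S)⁺=0.0000, hold=3.1604 ⇒ V=3.1604 continue | (k=3,j=3): S=100.3094, (K−S)⁺=0.0000, hold=0.0000 ⇒ V=0.0000 continue  boundary S*=53.4159
step 2: (k=2,j=0): S=45.6302, (K−S)⁺=23.6998, hold=21.9447 ⇒ V=23.6998 exercise | (k=2,j=1): S=62.5300, (K−S)⁺=6.8000, hold=8.7639 ⇒ V=8.7639 continue | (k=2,j=2): S=85.6888, (K−S)⁺=0.0000, hold=1.4084 ⇒ V=1.4084 continue  boundary S*=45.6302
step 1: (k=1,j=0): S=53.4159, (K−S)⁺=15.9141, hold=15.1980 ⇒ V=15.9141 exercise | (k=1,j=1): S=73.1992, (K−S)⁺=0.0000, hold=4.6506 ⇒ V=4.6506 continue  boundary S*=53.4159
step 0: (k=0,j=0): S=62.5300, (K−S)⁺=6.8000, hold=9.5523 ⇒ V=9.5523 continue  boundary S*=-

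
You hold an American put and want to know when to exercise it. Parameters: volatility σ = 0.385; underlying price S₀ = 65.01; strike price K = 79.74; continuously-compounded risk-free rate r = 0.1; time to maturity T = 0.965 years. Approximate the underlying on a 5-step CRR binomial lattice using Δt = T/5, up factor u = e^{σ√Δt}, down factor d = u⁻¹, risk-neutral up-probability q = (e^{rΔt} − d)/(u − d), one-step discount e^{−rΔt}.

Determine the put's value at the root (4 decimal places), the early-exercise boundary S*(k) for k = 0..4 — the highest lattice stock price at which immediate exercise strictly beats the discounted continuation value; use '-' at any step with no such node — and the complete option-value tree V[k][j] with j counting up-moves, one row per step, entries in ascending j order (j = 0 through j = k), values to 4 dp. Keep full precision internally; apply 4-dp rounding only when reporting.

price = 16.5980
boundary = - 54.8940 46.3521 54.8940 65.0100
tree:
16.5980
24.8460 9.4629
33.3879 15.6900 3.9601
40.6006 24.8460 7.6661 0.6219
46.6910 33.3879 14.7300 1.3077 0.0000
51.8336 40.6006 24.8460 2.7498 0.0000 0.0000

Δt=0.19300, u=1.18428, d=0.84439, q=0.51515, disc=e^(-rΔt)=0.98089
k=5 terminal: V=max(K-S,0) → 51.8336 40.6006 24.8460 2.7498 0.0000 0.0000
k=4: j=0 S=33.0490 intr=46.6910 cont=45.1668 V=46.6910[EX]; j=1 S=46.3521 intr=33.3879 cont=31.8637 V=33.3879[EX]; j=2 S=65.0100 intr=14.7300 cont=13.2058 V=14.7300[EX]; j=3 S=91.1782 intr=0.0000 cont=1.3077 V=1.3077[hold]; j=4 S=127.8797 intr=0.0000 cont=0.0000 V=0.0000[hold]  S*(4)=65.0100
k=3: j=0 S=39.1394 intr=40.6006 cont=39.0764 V=40.6006[EX]; j=1 S=54.8940 intr=24.8460 cont=23.3218 V=24.8460[EX]; j=2 S=76.9902 intr=2.7498 cont=7.6661 V=7.6661[hold]; j=3 S=107.9808 intr=0.0000 cont=0.6219 V=0.6219[hold]  S*(3)=54.8940
k=2: j=0 S=46.3521 intr=33.3879 cont=31.8637 V=33.3879[EX]; j=1 S=65.0100 intr=14.7300 cont=15.6900 V=15.6900[hold]; j=2 S=91.1782 intr=0.0000 cont=3.9601 V=3.9601[hold]  S*(2)=46.3521
k=1: j=0 S=54.8940 intr=24.8460 cont=23.8069 V=24.8460[EX]; j=1 S=76.9902 intr=2.7498 cont=9.4629 V=9.4629[hold]  S*(1)=54.8940
k=0: j=0 S=65.0100 intr=14.7300 cont=16.5980 V=16.5980[hold]  S*(0)=-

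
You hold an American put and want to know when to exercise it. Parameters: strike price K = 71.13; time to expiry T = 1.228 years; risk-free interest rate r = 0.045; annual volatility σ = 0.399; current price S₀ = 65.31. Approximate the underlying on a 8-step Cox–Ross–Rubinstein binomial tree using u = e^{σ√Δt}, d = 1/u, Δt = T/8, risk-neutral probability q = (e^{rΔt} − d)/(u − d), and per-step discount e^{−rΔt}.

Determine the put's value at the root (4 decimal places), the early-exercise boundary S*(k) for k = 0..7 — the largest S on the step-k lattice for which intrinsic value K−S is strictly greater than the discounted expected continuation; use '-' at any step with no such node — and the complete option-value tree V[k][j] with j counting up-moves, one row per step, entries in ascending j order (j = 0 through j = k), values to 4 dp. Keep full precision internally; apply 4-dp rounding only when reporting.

Δt=0.15350  u=1.16921  d=0.85528  q=0.48308  discount=0.99312
step 8 (expiry): payoffs max(K−S,0) = 52.4295 45.5657 36.1825 23.3553 5.8200 0.0000 0.0000 0.0000 0.0000
step 7: (k=7,j=0): S=21.8647, (K−S)⁺=49.2653, hold=48.7757 ⇒ V=49.2653 exercise | (k=7,j=1): S=29.8900, (K−S)⁺=41.2400, hold=40.7504 ⇒ V=41.2400 exercise | (k=7,j=2): S=40.8608, (K−S)⁺=30.2692, hold=29.7795 ⇒ V=30.2692 exercise | (k=7,j=3): S=55.8584, (K−S)⁺=15.2716, hold=14.7819 ⇒ V=15.2716 exercise | (k=7,j=4): S=76.3608, (K−S)⁺=0.0000, hold=2.9878 ⇒ V=2.9878 continue | (k=7,j=5): S=104.3884, (K−S)⁺=0.0000, hold=0.0000 ⇒ V=0.0000 continue | (k=7,j=6): S=142.7033, (K−S)⁺=0.0000, hold=0.0000 ⇒ V=0.0000 continue | (k=7,j=7): S=195.0814, (K−S)⁺=0.0000, hold=0.0000 ⇒ V=0.0000 continue  boundary S*=55.8584
step 6: (k=6,j=0): S=25.5643, (K−S)⁺=45.5657, hold=45.0760 ⇒ V=45.5657 exercise | (k=6,j=1): S=34.9475, (K−S)⁺=36.1825, hold=35.6929 ⇒ V=36.1825 exercise | (k=6,j=2): S=47.7747, (K−S)⁺=23.3553, hold=22.8657 ⇒ V=23.3553 exercise | (k=6,j=3): S=65.3100, (K−S)⁺=5.8200, hold=9.2733 ⇒ V=9.2733 continue | (k=6,j=4): S=89.2815, (K−S)⁺=0.0000, hold=1.5338 ⇒ V=1.5338 continue | (k=6,j=5): S=122.0515, (K−S)⁺=0.0000, hold=0.0000 ⇒ V=0.0000 continue | (k=6,j=6): S=166.8495, (K−S)⁺=0.0000, hold=0.0000 ⇒ V=0.0000 continue  boundary S*=47.7747
step 5: (k=5,j=0): S=29.8900, (K−S)⁺=41.2400, hold=40.7504 ⇒ V=41.2400 exercise | (k=5,j=1): S=40.8608, (K−S)⁺=30.2692, hold=29.7795 ⇒ V=30.2692 exercise | (k=5,j=2): S=55.8584, (K−S)⁺=15.2716, hold=16.4386 ⇒ V=16.4386 continue | (k=5,j=3): S=76.3608, (K−S)⁺=0.0000, hold=5.4964 ⇒ V=5.4964 continue | (k=5,j=4): S=104.3884, (K−S)⁺=0.0000, hold=0.7874 ⇒ V=0.7874 continue | (k=5,j=5): S=142.7033, (K−S)⁺=0.0000, hold=0.0000 ⇒ V=0.0000 continue  boundary S*=40.8608
step 4: (k=4,j=0): S=34.9475, (K−S)⁺=36.1825, hold=35.6929 ⇒ V=36.1825 exercise | (k=4,j=1): S=47.7747, (K−S)⁺=23.3553, hold=23.4256 ⇒ V=23.4256 continue | (k=4,j=2): S=65.3100, (K−S)⁺=5.8200, hold=11.0759 ⇒ V=11.0759 continue | (k=4,j=3): S=89.2815, (K−S)⁺=0.0000, hold=3.1994 ⇒ V=3.1994 continue | (k=4,j=4): S=122.0515, (K−S)⁺=0.0000, hold=0.4042 ⇒ V=0.4042 continue  boundary S*=34.9475
step 3: (k=3,j=0): S=40.8608, (K−S)⁺=30.2692, hold=29.8133 ⇒ V=30.2692 exercise | (k=3,j=1): S=55.8584, (K−S)⁺=15.2716, hold=17.3395 ⇒ V=17.3395 continue | (k=3,j=2): S=76.3608, (K−S)⁺=0.0000, hold=7.2209 ⇒ V=7.2209 continue | (k=3,j=3): S=104.3884, (K−S)⁺=0.0000, hold=1.8364 ⇒ V=1.8364 continue  boundary S*=40.8608
step 2: (k=2,j=0): S=47.7747, (K−S)⁺=23.3553, hold=23.8578 ⇒ V=23.8578 continue | (k=2,j=1): S=65.3100, (K−S)⁺=5.8200, hold=12.3657 ⇒ V=12.3657 continue | (k=2,j=2): S=89.2815, (K−S)⁺=0.0000, hold=4.5880 ⇒ V=4.5880 continue  boundary S*=-
step 1: (k=1,j=0): S=55.8584, (K−S)⁺=15.2716, hold=18.1802 ⇒ V=18.1802 continue | (k=1,j=1): S=76.3608, (K−S)⁺=0.0000, hold=8.5492 ⇒ V=8.5492 continue  boundary S*=-
step 0: (k=0,j=0): S=65.3100, (K−S)⁺=5.8200, hold=13.4346 ⇒ V=13.4346 continue  boundary S*=-

price = 13.4346
boundary = - - - 40.8608 34.9475 40.8608 47.7747 55.8584
tree:
13.4346
18.1802 8.5492
23.8578 12.3657 4.5880
30.2692 17.3395 7.2209 1.8364
36.1825 23.4256 11.0759 3.1994 0.4042
41.2400 30.2692 16.4386 5.4964 0.7874 0.0000
45.5657 36.1825 23.3553 9.2733 1.5338 0.0000 0.0000
49.2653 41.2400 30.2692 15.2716 2.9878 0.0000 0.0000 0.0000
52.4295 45.5657 36.1825 23.3553 5.8200 0.0000 0.0000 0.0000 0.0000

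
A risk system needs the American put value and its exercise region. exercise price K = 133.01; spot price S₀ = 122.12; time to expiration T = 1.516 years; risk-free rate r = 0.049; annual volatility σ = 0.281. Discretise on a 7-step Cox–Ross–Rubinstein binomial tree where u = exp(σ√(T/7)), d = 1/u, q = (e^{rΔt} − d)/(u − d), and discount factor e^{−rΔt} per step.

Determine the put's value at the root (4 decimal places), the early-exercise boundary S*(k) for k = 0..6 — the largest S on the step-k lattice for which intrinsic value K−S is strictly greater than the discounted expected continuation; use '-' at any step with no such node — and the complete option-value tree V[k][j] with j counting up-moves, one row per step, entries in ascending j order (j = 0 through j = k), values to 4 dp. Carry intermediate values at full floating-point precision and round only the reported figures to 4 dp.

Δt=0.21657  u=1.13971  d=0.87742  q=0.50803  discount=0.98944
step 7 (expiry): payoffs max(K−S,0) = 84.1179 69.5026 50.5185 25.8595 0.0000 0.0000 0.0000 0.0000
step 6: (k=6,j=0): S=55.7226, (K−S)⁺=77.2874, hold=75.8833 ⇒ V=77.2874 exercise | (k=6,j=1): S=72.3797, (K−S)⁺=60.6303, hold=59.2263 ⇒ V=60.6303 exercise | (k=6,j=2): S=94.0160, (K−S)⁺=38.9940, hold=37.5900 ⇒ V=38.9940 exercise | (k=6,j=3): S=122.1200, (K−S)⁺=10.8900, hold=12.5878 ⇒ V=12.5878 continue | (k=6,j=4): S=158.6251, (K−S)⁺=0.0000, hold=0.0000 ⇒ V=0.0000 continue | (k=6,j=5): S=206.0425, (K−S)⁺=0.0000, hold=0.0000 ⇒ V=0.0000 continue | (k=6,j=6): S=267.6344, (K−S)⁺=0.0000, hold=0.0000 ⇒ V=0.0000 continue  boundary S*=94.0160
step 5: (k=5,j=0): S=63.5074, (K−S)⁺=69.5026, hold=68.0986 ⇒ V=69.5026 exercise | (k=5,j=1): S=82.4915, (K−S)⁺=50.5185, hold=49.1145 ⇒ V=50.5185 exercise | (k=5,j=2): S=107.1505, (K−S)⁺=25.8595, hold=25.3089 ⇒ V=25.8595 exercise | (k=5,j=3): S=139.1808, (K−S)⁺=0.0000, hold=6.1275 ⇒ V=6.1275 continue | (k=5,j=4): S=180.7858, (K−S)⁺=0.0000, hold=0.0000 ⇒ V=0.0000 continue | (k=5,j=5): S=234.8278, (K−S)⁺=0.0000, hold=0.0000 ⇒ V=0.0000 continue  boundary S*=107.1505
step 4: (k=4,j=0): S=72.3797, (K−S)⁺=60.6303, hold=59.2263 ⇒ V=60.6303 exercise | (k=4,j=1): S=94.0160, (K−S)⁺=38.9940, hold=37.5900 ⇒ V=38.9940 exercise | (k=4,j=2): S=122.1200, (K−S)⁺=10.8900, hold=15.6679 ⇒ V=15.6679 continue | (k=4,j=3): S=158.6251, (K−S)⁺=0.0000, hold=2.9827 ⇒ V=2.9827 continue | (k=4,j=4): S=206.0425, (K−S)⁺=0.0000, hold=0.0000 ⇒ V=0.0000 continue  boundary S*=94.0160
step 3: (k=3,j=0): S=82.4915, (K−S)⁺=50.5185, hold=49.1145 ⇒ V=50.5185 exercise | (k=3,j=1): S=107.1505, (K−S)⁺=25.8595, hold=26.8571 ⇒ V=26.8571 continue | (k=3,j=2): S=139.1808, (K−S)⁺=0.0000, hold=9.1261 ⇒ V=9.1261 continue | (k=3,j=3): S=180.7858, (K−S)⁺=0.0000, hold=1.4519 ⇒ V=1.4519 continue  boundary S*=82.4915
step 2: (k=2,j=0): S=94.0160, (K−S)⁺=38.9940, hold=38.0915 ⇒ V=38.9940 exercise | (k=2,j=1): S=122.1200, (K−S)⁺=10.8900, hold=17.6608 ⇒ V=17.6608 continue | (k=2,j=2): S=158.6251, (K−S)⁺=0.0000, hold=5.1722 ⇒ V=5.1722 continue  boundary S*=94.0160
step 1: (k=1,j=0): S=107.1505, (K−S)⁺=25.8595, hold=27.8589 ⇒ V=27.8589 continue | (k=1,j=1): S=139.1808, (K−S)⁺=0.0000, hold=11.1968 ⇒ V=11.1968 continue  boundary S*=-
step 0: (k=0,j=0): S=122.1200, (K−S)⁺=10.8900, hold=19.1893 ⇒ V=19.1893 continue  boundary S*=-

price = 19.1893
boundary = - - 94.0160 82.4915 94.0160 107.1505 94.0160
tree:
19.1893
27.8589 11.1968
38.9940 17.6608 5.1722
50.5185 26.8571 9.1261 1.4519
60.6303 38.9940 15.6679 2.9827 0.0000
69.5026 50.5185 25.8595 6.1275 0.0000 0.0000
77.2874 60.6303 38.9940 12.5878 0.0000 0.0000 0.0000
84.1179 69.5026 50.5185 25.8595 0.0000 0.0000 0.0000 0.0000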